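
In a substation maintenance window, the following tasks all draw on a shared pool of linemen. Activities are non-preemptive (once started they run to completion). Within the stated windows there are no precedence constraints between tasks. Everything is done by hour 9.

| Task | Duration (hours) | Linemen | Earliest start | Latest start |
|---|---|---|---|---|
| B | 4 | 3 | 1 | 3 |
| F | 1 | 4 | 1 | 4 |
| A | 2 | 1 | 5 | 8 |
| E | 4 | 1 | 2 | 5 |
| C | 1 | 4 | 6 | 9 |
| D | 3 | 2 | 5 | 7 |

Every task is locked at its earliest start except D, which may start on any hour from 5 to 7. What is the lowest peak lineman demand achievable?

7

D@5: h1:7  h2:4  h3:4  h4:4  h5:4  h6:7  h7:2  h8:0  h9:0 → peak 7
D@6: h1:7  h2:4  h3:4  h4:4  h5:2  h6:7  h7:2  h8:2  h9:0 → peak 7
D@7: h1:7  h2:4  h3:4  h4:4  h5:2  h6:5  h7:2  h8:2  h9:2 → peak 7
Best is D@5, peak 7.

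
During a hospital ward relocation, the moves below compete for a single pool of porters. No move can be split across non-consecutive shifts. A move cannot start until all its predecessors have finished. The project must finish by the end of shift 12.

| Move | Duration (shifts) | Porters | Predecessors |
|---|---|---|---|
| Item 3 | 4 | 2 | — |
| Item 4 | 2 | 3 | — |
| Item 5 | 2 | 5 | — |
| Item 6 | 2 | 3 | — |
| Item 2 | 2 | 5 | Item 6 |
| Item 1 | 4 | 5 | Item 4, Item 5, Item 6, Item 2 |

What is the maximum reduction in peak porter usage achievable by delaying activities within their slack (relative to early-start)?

8

Early-start peak: s1:13  s2:13  s3:7  s4:7  s5:5  s6:5  s7:5  s8:5  s9:0  s10:0  s11:0  s12:0 ⇒ 13.
Leveled (Item 3@1, Item 4@1, Item 5@5, Item 6@3, Item 2@7, Item 1@9): s1:5  s2:5  s3:5  s4:5  s5:5  s6:5  s7:5  s8:5  s9:5  s10:5  s11:5  s12:5 ⇒ 5.
Reduction 13 − 5 = 8.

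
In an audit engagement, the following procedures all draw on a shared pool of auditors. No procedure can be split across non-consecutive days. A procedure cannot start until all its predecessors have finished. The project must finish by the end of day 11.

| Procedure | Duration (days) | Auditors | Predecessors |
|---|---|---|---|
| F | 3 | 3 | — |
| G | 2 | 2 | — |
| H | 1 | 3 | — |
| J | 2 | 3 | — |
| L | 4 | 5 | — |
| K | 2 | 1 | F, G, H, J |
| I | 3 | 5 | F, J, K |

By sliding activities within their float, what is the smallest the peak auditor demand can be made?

Early-start (F@1, G@1, H@1, J@1, L@1, K@4, I@6) gives peak 16: d1:16  d2:13  d3:8  d4:6  d5:1  d6:5  d7:5  d8:5  d9:0  d10:0  d11:0.
Shift H→4, J→3, L→5, K→5, I→9.
Schedule F@1, G@1, H@4, J@3, L@5, K@5, I@9: d1:5  d2:5  d3:6  d4:6  d5:6  d6:6  d7:5  d8:5  d9:5  d10:5  d11:5 — peak 6.
Total auditor-days = 59 over 11 days ⇒ peak ≥ ⌈59/11⌉ = 6, so 6 is optimal.

6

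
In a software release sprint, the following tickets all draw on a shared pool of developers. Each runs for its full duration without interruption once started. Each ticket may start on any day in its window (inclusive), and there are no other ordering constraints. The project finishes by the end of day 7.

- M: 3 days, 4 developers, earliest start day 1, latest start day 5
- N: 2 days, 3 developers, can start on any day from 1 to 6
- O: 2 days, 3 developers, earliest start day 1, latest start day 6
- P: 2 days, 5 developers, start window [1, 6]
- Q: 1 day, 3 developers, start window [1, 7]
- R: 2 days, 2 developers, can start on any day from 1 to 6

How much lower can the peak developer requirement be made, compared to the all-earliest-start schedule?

Early-start peak: d1:20  d2:17  d3:4  d4:0  d5:0  d6:0  d7:0 ⇒ 20.
Leveled (M@1, N@1, O@3, P@5, Q@4, R@5): d1:7  d2:7  d3:7  d4:6  d5:7  d6:7  d7:0 ⇒ 7.
Reduction 20 − 7 = 13.

13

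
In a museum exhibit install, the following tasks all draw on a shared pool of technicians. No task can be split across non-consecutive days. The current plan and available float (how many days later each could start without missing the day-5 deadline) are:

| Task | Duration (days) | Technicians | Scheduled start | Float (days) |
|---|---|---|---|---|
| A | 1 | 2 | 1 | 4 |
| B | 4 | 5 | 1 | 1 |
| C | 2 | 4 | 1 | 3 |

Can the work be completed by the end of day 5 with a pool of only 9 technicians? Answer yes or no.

Schedule A@1, B@1, C@2: d1:7  d2:9  d3:9  d4:5  d5:0 — peak 9 ≤ 9.

yes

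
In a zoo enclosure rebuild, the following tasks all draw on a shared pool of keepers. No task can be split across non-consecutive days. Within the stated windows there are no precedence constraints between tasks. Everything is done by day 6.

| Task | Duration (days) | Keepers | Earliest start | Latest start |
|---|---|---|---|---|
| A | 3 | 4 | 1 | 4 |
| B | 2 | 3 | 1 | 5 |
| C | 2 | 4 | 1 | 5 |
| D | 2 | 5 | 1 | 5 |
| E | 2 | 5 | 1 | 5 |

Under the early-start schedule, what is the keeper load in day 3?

At early start, day 3 has: A.
Demand: 4 = 4.

4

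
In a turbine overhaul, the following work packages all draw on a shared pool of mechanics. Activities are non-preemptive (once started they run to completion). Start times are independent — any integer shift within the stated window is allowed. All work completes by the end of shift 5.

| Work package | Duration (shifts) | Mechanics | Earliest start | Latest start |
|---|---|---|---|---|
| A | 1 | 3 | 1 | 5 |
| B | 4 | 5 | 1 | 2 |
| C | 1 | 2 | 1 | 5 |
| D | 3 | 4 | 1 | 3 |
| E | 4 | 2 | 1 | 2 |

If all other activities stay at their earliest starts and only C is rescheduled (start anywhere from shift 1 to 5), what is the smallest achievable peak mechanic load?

14

C@1: s1:16  s2:11  s3:11  s4:7  s5:0 → peak 16
C@2: s1:14  s2:13  s3:11  s4:7  s5:0 → peak 14
C@3: s1:14  s2:11  s3:13  s4:7  s5:0 → peak 14
C@4: s1:14  s2:11  s3:11  s4:9  s5:0 → peak 14
C@5: s1:14  s2:11  s3:11  s4:7  s5:2 → peak 14
Best is C@2, peak 14.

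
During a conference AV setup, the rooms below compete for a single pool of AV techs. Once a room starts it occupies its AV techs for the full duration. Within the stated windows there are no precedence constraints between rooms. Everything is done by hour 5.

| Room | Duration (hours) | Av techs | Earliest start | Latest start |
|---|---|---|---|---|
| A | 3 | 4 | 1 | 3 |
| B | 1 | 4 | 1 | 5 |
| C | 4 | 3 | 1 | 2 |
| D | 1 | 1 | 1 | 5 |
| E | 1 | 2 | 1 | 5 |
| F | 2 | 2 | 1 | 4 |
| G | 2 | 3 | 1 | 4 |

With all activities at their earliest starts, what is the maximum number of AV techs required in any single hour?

Early-start schedule: A@1, B@1, C@1, D@1, E@1, F@1, G@1.
Load per hour: hour 1: 19, hour 2: 12, hour 3: 7, hour 4: 3, hour 5: 0.
Peak is 19.

19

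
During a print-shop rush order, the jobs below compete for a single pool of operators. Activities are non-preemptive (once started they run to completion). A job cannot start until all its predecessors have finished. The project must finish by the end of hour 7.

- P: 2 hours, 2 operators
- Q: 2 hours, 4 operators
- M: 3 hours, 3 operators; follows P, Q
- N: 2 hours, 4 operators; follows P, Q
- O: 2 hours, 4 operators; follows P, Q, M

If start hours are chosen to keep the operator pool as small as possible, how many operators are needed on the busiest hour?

7

Schedule P@1, Q@1, M@3, N@3, O@6: h1:6  h2:6  h3:7  h4:7  h5:3  h6:4  h7:4 — peak 7.
No arrangement of the 4 feasible schedules does better.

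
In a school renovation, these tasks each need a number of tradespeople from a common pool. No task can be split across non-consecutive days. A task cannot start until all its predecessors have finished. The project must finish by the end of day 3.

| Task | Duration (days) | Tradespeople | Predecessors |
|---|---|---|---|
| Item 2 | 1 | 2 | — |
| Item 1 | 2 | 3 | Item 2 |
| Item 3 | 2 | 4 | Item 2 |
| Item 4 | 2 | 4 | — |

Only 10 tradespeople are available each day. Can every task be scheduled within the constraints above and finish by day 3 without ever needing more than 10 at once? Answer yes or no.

no

The minimum achievable peak is 11; 10 < 11, so no feasible schedule stays within the cap.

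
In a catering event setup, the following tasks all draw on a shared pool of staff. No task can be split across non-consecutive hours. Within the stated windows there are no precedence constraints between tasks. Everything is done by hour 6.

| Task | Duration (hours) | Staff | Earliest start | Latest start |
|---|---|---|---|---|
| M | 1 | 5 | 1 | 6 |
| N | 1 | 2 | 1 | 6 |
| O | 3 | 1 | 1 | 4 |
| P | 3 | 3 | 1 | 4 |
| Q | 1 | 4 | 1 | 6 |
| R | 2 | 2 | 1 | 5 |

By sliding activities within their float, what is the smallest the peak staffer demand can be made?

5

Early-start (M@1, N@1, O@1, P@1, Q@1, R@1) gives peak 17: h1:17  h2:6  h3:4  h4:0  h5:0  h6:0.
Shift N→2, O→2, P→4, Q→3, R→5.
Schedule M@1, N@2, O@2, P@4, Q@3, R@5: h1:5  h2:3  h3:5  h4:4  h5:5  h6:5 — peak 5.
Total staffer-hours = 27 over 6 hours ⇒ peak ≥ ⌈27/6⌉ = 5, so 5 is optimal.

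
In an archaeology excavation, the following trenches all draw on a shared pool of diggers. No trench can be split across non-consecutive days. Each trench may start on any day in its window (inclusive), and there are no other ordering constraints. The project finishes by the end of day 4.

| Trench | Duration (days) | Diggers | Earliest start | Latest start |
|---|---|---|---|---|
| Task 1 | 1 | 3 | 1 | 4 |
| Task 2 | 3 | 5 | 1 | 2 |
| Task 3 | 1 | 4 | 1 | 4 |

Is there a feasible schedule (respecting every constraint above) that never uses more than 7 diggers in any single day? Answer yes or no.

Schedule Task 1@1, Task 2@2, Task 3@1: d1:7  d2:5  d3:5  d4:5 — peak 7 ≤ 7.

yes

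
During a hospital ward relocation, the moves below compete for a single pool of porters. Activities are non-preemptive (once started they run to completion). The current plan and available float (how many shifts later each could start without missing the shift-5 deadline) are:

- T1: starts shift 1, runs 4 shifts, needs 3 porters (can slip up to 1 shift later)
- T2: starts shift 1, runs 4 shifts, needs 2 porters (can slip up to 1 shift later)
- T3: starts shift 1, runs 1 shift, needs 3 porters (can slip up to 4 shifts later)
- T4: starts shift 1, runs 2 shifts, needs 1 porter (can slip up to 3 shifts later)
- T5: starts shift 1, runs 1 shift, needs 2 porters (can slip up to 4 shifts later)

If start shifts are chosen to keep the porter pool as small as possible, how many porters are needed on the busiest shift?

6

Early-start (T1@1, T2@1, T3@1, T4@1, T5@1) gives peak 11: s1:11  s2:6  s3:5  s4:5  s5:0.
Shift T3→5, T5→5.
Schedule T1@1, T2@1, T3@5, T4@1, T5@5: s1:6  s2:6  s3:5  s4:5  s5:5 — peak 6.
Total porter-shifts = 27 over 5 shifts ⇒ peak ≥ ⌈27/5⌉ = 6, so 6 is optimal.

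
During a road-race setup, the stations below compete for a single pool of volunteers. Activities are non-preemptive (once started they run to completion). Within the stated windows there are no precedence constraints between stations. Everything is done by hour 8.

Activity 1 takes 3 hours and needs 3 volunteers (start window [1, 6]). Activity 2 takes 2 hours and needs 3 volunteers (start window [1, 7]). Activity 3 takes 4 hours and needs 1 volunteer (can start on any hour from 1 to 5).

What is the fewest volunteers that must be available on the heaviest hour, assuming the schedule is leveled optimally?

4

Early-start (Activity 1@1, Activity 2@1, Activity 3@1) gives peak 7: h1:7  h2:7  h3:4  h4:1  h5:0  h6:0  h7:0  h8:0.
Shift Activity 2→4.
Schedule Activity 1@1, Activity 2@4, Activity 3@1: h1:4  h2:4  h3:4  h4:4  h5:3  h6:0  h7:0  h8:0 — peak 4.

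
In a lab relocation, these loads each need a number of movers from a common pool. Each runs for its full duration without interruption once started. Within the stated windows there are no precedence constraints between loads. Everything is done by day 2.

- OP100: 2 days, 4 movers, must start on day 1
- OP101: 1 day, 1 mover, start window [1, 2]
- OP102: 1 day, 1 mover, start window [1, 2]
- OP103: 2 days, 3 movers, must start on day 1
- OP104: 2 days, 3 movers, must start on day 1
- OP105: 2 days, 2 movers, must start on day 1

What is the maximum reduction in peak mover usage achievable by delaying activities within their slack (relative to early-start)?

1

Early-start peak: d1:14  d2:12 ⇒ 14.
Leveled (OP100@1, OP101@1, OP102@2, OP103@1, OP104@1, OP105@1): d1:13  d2:13 ⇒ 13.
Reduction 14 − 13 = 1.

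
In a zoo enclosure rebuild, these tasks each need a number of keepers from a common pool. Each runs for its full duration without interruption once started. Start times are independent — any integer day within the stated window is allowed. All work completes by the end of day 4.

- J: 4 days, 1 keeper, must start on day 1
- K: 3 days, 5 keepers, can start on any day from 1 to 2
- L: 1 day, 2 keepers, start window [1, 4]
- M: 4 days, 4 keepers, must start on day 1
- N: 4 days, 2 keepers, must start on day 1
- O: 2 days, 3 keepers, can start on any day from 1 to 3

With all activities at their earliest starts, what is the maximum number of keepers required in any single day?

Early-start schedule: J@1, K@1, L@1, M@1, N@1, O@1.
Load per day: day 1: 17, day 2: 15, day 3: 12, day 4: 7.
Peak is 17.

17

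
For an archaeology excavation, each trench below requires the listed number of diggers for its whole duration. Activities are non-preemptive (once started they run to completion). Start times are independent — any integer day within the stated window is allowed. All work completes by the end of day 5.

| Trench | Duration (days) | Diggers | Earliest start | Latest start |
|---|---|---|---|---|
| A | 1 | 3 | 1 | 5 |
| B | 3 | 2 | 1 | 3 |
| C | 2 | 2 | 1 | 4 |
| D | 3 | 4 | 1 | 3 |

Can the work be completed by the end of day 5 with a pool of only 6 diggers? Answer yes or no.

yes

Schedule A@1, B@1, C@4, D@2: d1:5  d2:6  d3:6  d4:6  d5:2 — peak 6 ≤ 6.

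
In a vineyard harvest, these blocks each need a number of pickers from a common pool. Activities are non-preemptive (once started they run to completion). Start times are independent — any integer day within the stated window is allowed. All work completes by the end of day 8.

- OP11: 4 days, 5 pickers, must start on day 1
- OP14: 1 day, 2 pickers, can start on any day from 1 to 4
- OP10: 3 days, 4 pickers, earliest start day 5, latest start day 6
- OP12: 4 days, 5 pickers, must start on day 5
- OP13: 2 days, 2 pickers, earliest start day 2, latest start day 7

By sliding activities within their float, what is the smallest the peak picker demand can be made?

9

Schedule OP11@1, OP14@1, OP10@5, OP12@5, OP13@2: d1:7  d2:7  d3:7  d4:5  d5:9  d6:9  d7:9  d8:5 — peak 9.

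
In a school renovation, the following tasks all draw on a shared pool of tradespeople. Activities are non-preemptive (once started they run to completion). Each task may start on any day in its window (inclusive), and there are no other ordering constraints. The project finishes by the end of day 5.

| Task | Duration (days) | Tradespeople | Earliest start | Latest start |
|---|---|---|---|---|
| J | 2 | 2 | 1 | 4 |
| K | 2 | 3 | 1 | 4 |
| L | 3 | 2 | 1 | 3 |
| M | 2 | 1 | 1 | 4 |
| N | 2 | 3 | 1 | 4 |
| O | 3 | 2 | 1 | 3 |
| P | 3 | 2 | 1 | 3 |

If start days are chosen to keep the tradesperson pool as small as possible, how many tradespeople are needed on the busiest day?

Early-start (J@1, K@1, L@1, M@1, N@1, O@1, P@1) gives peak 15: d1:15  d2:15  d3:6  d4:0  d5:0.
Shift N→4, O→3, P→3.
Schedule J@1, K@1, L@1, M@1, N@4, O@3, P@3: d1:8  d2:8  d3:6  d4:7  d5:7 — peak 8.
Total tradesperson-days = 36 over 5 days ⇒ peak ≥ ⌈36/5⌉ = 8, so 8 is optimal.

8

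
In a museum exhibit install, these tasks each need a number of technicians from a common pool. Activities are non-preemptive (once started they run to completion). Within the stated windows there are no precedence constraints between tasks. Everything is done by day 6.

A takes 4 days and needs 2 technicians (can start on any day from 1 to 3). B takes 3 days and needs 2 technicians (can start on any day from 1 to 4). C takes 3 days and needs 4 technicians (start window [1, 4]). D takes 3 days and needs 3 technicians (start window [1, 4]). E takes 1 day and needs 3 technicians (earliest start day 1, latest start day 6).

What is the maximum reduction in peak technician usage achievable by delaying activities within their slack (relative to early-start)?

Early-start peak: d1:14  d2:11  d3:11  d4:2  d5:0  d6:0 ⇒ 14.
Leveled (A@1, B@1, C@4, D@1, E@5): d1:7  d2:7  d3:7  d4:6  d5:7  d6:4 ⇒ 7.
Reduction 14 − 7 = 7.

7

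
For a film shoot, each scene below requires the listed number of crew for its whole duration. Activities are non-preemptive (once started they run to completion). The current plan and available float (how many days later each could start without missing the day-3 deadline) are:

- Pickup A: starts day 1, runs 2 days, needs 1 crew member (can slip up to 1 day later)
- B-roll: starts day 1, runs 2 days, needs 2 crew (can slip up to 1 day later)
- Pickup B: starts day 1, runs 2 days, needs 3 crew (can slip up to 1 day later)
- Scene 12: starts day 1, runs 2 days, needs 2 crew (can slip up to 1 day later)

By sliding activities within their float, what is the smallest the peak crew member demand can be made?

Schedule Pickup A@1, B-roll@1, Pickup B@1, Scene 12@1: d1:8  d2:8  d3:0 — peak 8.
No arrangement of the 16 feasible schedules does better.

8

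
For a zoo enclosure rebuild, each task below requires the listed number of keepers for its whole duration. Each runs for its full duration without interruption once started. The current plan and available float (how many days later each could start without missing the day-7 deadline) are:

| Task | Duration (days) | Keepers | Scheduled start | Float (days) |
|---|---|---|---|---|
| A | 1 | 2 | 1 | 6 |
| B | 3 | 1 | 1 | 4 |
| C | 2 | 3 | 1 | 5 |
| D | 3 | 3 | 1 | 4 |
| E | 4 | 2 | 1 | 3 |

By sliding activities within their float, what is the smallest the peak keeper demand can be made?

5

Early-start (A@1, B@1, C@1, D@1, E@1) gives peak 11: d1:11  d2:9  d3:6  d4:2  d5:0  d6:0  d7:0.
Shift C→2, D→4, E→4.
Schedule A@1, B@1, C@2, D@4, E@4: d1:3  d2:4  d3:4  d4:5  d5:5  d6:5  d7:2 — peak 5.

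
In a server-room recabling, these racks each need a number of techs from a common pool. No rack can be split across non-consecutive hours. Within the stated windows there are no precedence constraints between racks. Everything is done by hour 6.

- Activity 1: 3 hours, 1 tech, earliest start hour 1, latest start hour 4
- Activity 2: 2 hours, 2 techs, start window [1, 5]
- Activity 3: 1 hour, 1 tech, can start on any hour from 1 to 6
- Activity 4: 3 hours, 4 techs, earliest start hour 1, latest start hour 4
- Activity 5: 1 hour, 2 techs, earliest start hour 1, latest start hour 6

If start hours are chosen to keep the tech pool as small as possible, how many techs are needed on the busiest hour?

4

Early-start (Activity 1@1, Activity 2@1, Activity 3@1, Activity 4@1, Activity 5@1) gives peak 10: h1:10  h2:7  h3:5  h4:0  h5:0  h6:0.
Shift Activity 4→4, Activity 5→3.
Schedule Activity 1@1, Activity 2@1, Activity 3@1, Activity 4@4, Activity 5@3: h1:4  h2:3  h3:3  h4:4  h5:4  h6:4 — peak 4.
Total tech-hours = 22 over 6 hours ⇒ peak ≥ ⌈22/6⌉ = 4, so 4 is optimal.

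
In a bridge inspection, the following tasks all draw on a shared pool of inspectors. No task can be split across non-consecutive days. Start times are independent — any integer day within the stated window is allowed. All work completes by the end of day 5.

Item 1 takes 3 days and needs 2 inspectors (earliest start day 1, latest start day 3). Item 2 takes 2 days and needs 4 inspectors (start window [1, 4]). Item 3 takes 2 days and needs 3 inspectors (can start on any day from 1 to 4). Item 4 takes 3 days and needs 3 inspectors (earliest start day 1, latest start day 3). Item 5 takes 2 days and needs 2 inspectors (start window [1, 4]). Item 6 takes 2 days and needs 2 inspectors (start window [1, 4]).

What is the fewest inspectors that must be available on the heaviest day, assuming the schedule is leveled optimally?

8

Early-start (Item 1@1, Item 2@1, Item 3@1, Item 4@1, Item 5@1, Item 6@1) gives peak 16: d1:16  d2:16  d3:5  d4:0  d5:0.
Shift Item 3→3, Item 4→3, Item 6→4.
Schedule Item 1@1, Item 2@1, Item 3@3, Item 4@3, Item 5@1, Item 6@4: d1:8  d2:8  d3:8  d4:8  d5:5 — peak 8.
Total inspector-days = 37 over 5 days ⇒ peak ≥ ⌈37/5⌉ = 8, so 8 is optimal.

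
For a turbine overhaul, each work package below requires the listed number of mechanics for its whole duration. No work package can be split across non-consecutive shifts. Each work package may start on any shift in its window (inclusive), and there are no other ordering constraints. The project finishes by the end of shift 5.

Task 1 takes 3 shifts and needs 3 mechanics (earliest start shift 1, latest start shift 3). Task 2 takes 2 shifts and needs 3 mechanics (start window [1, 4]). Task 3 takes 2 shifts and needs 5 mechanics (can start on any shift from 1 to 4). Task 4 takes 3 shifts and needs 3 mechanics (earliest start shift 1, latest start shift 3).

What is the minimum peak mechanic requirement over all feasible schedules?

8

Early-start (Task 1@1, Task 2@1, Task 3@1, Task 4@1) gives peak 14: s1:14  s2:14  s3:6  s4:0  s5:0.
Shift Task 3→4, Task 4→3.
Schedule Task 1@1, Task 2@1, Task 3@4, Task 4@3: s1:6  s2:6  s3:6  s4:8  s5:8 — peak 8.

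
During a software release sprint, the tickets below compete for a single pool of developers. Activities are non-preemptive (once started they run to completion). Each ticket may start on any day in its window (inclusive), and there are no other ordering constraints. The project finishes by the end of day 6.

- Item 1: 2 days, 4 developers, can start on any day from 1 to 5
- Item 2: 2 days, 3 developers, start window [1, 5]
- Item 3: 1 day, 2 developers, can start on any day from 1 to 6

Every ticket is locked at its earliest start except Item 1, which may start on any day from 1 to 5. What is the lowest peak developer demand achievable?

Item 1@1: d1:9  d2:7  d3:0  d4:0  d5:0  d6:0 → peak 9
Item 1@2: d1:5  d2:7  d3:4  d4:0  d5:0  d6:0 → peak 7
Item 1@3: d1:5  d2:3  d3:4  d4:4  d5:0  d6:0 → peak 5
Item 1@4: d1:5  d2:3  d3:0  d4:4  d5:4  d6:0 → peak 5
Item 1@5: d1:5  d2:3  d3:0  d4:0  d5:4  d6:4 → peak 5
Best is Item 1@3, peak 5.

5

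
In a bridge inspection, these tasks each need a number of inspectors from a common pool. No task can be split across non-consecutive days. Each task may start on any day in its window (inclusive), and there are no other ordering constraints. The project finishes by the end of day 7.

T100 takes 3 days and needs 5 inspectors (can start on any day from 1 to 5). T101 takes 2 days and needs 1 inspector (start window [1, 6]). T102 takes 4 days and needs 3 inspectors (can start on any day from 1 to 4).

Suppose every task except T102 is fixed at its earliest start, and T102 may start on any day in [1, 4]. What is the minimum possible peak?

T102@1: d1:9  d2:9  d3:8  d4:3  d5:0  d6:0  d7:0 → peak 9
T102@2: d1:6  d2:9  d3:8  d4:3  d5:3  d6:0  d7:0 → peak 9
T102@3: d1:6  d2:6  d3:8  d4:3  d5:3  d6:3  d7:0 → peak 8
T102@4: d1:6  d2:6  d3:5  d4:3  d5:3  d6:3  d7:3 → peak 6
Best is T102@4, peak 6.

6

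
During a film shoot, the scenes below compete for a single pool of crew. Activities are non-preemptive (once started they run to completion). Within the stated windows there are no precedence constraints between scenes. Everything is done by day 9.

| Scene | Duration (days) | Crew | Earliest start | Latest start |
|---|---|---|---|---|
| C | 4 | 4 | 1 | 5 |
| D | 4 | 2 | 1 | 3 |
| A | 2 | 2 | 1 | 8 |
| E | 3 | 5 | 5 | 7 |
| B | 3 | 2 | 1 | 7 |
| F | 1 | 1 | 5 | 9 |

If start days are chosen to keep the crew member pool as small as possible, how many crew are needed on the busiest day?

7

Early-start (C@1, D@1, A@1, E@5, B@1, F@5) gives peak 10: d1:10  d2:10  d3:8  d4:6  d5:6  d6:5  d7:5  d8:0  d9:0.
Shift A→5, B→7, F→8.
Schedule C@1, D@1, A@5, E@5, B@7, F@8: d1:6  d2:6  d3:6  d4:6  d5:7  d6:7  d7:7  d8:3  d9:2 — peak 7.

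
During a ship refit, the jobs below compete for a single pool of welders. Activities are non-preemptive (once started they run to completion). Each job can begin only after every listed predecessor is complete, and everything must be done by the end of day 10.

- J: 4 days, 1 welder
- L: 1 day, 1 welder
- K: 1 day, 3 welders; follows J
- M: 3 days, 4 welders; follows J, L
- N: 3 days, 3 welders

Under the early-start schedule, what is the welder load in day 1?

5

At early start, day 1 has: J, L, N.
Demand: 1 + 1 + 3 = 5.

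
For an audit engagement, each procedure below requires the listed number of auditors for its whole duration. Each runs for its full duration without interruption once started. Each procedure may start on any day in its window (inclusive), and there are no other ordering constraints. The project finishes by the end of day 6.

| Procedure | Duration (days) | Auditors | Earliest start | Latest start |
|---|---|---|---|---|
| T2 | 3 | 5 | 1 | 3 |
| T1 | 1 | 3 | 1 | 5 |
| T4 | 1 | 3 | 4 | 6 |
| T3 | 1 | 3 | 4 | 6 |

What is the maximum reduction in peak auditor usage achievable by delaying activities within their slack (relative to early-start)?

3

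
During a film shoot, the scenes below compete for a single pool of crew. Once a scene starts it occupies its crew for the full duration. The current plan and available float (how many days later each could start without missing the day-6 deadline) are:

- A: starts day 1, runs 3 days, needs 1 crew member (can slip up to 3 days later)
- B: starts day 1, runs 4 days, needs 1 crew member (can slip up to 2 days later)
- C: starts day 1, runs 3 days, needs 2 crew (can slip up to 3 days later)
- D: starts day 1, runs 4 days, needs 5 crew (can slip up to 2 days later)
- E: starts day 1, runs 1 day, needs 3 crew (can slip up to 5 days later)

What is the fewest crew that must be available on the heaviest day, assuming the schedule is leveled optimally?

8

Early-start (A@1, B@1, C@1, D@1, E@1) gives peak 12: d1:12  d2:9  d3:9  d4:6  d5:0  d6:0.
Shift C→4, E→5.
Schedule A@1, B@1, C@4, D@1, E@5: d1:7  d2:7  d3:7  d4:8  d5:5  d6:2 — peak 8.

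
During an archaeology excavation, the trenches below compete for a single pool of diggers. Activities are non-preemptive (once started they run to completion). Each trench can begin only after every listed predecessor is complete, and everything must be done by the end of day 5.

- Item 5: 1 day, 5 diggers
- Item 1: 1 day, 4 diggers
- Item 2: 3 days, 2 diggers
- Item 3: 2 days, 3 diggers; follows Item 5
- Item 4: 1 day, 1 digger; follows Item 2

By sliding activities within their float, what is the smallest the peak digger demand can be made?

5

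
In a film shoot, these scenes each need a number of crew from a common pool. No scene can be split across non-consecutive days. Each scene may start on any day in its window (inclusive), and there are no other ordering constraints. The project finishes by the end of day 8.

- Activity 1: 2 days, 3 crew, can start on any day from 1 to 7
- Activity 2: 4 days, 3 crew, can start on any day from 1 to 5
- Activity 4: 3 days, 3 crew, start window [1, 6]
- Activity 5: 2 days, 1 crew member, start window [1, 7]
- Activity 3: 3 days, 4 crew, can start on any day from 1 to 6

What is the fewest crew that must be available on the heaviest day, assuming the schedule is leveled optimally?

6

Early-start (Activity 1@1, Activity 2@1, Activity 4@1, Activity 5@1, Activity 3@1) gives peak 14: d1:14  d2:14  d3:10  d4:3  d5:0  d6:0  d7:0  d8:0.
Shift Activity 4→3, Activity 5→5, Activity 3→6.
Schedule Activity 1@1, Activity 2@1, Activity 4@3, Activity 5@5, Activity 3@6: d1:6  d2:6  d3:6  d4:6  d5:4  d6:5  d7:4  d8:4 — peak 6.
Total crew member-days = 41 over 8 days ⇒ peak ≥ ⌈41/8⌉ = 6, so 6 is optimal.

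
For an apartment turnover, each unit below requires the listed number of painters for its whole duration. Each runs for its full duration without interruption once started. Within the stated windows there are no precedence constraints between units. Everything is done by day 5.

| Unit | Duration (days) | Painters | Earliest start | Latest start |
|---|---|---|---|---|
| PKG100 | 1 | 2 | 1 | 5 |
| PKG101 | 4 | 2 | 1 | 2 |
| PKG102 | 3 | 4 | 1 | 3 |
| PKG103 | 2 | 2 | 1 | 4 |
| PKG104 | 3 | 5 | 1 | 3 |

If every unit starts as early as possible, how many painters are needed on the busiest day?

15

Early-start schedule: PKG100@1, PKG101@1, PKG102@1, PKG103@1, PKG104@1.
Load per day: day 1: 15, day 2: 13, day 3: 11, day 4: 2, day 5: 0.
Peak is 15.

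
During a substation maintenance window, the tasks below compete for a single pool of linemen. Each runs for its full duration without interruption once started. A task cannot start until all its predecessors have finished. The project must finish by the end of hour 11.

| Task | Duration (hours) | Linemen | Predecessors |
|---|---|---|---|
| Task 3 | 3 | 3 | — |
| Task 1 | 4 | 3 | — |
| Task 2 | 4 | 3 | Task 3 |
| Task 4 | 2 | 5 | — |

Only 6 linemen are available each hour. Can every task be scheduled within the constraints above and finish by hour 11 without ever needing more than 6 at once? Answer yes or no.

yes

Schedule Task 3@1, Task 1@1, Task 2@4, Task 4@8: h1:6  h2:6  h3:6  h4:6  h5:3  h6:3  h7:3  h8:5  h9:5  h10:0  h11:0 — peak 6 ≤ 6.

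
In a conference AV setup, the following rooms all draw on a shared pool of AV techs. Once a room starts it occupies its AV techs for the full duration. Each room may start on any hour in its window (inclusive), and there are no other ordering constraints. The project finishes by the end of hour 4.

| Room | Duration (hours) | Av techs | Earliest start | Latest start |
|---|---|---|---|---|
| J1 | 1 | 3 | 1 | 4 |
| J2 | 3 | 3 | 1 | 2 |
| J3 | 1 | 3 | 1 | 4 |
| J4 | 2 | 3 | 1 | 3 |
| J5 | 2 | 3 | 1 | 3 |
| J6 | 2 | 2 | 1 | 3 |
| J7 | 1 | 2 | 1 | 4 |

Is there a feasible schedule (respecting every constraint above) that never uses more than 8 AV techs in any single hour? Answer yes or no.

Total AV tech-hours = 33; over 4 hours the average is 33/4 > 8, so some hour must exceed 8.

no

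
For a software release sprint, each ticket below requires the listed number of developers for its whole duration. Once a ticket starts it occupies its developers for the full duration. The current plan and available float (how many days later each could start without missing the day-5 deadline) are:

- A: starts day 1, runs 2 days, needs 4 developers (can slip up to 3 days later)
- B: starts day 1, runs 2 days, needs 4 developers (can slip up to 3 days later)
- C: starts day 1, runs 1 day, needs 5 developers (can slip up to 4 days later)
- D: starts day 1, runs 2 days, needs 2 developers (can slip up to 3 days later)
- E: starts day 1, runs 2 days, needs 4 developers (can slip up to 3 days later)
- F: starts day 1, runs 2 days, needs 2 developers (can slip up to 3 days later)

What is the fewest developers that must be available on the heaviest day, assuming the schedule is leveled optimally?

8

Early-start (A@1, B@1, C@1, D@1, E@1, F@1) gives peak 21: d1:21  d2:16  d3:0  d4:0  d5:0.
Shift C→3, D→3, E→4, F→4.
Schedule A@1, B@1, C@3, D@3, E@4, F@4: d1:8  d2:8  d3:7  d4:8  d5:6 — peak 8.
Total developer-days = 37 over 5 days ⇒ peak ≥ ⌈37/5⌉ = 8, so 8 is optimal.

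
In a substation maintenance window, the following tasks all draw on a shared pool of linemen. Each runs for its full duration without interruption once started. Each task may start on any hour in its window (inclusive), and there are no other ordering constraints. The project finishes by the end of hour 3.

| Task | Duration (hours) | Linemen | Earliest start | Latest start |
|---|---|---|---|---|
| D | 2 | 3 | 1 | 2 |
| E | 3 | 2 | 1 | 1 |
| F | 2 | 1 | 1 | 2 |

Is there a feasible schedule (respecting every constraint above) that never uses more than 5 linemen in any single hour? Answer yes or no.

The minimum achievable peak is 6; 5 < 6, so no feasible schedule stays within the cap.

no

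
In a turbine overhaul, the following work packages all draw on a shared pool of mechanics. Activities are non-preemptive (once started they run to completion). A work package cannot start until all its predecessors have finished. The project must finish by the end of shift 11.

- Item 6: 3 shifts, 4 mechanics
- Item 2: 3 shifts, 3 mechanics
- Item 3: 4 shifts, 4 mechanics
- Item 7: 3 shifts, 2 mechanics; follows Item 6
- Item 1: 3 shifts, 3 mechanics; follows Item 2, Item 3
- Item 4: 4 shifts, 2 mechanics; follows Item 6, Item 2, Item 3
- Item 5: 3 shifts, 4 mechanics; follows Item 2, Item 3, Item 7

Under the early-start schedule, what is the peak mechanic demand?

11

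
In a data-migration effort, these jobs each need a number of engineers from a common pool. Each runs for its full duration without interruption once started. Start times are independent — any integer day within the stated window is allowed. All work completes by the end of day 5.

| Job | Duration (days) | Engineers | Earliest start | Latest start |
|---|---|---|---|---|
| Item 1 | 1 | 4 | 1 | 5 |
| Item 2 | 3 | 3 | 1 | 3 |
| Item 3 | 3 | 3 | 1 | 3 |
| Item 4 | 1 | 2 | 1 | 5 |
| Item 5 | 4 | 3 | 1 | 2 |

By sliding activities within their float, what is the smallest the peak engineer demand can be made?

Early-start (Item 1@1, Item 2@1, Item 3@1, Item 4@1, Item 5@1) gives peak 15: d1:15  d2:9  d3:9  d4:3  d5:0.
Shift Item 3→2, Item 5→2.
Schedule Item 1@1, Item 2@1, Item 3@2, Item 4@1, Item 5@2: d1:9  d2:9  d3:9  d4:6  d5:3 — peak 9.

9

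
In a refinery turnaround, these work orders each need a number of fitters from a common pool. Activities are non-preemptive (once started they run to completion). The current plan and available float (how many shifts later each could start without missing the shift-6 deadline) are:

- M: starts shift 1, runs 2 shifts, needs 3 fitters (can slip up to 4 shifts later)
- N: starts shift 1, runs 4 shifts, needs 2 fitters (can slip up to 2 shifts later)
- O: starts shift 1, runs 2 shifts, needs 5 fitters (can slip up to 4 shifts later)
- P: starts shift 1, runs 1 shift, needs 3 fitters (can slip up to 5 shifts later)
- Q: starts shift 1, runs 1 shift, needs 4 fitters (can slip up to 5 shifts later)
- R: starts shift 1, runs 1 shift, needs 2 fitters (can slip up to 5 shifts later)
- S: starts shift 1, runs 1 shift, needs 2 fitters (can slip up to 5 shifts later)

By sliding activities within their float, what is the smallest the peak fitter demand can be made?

7

Early-start (M@1, N@1, O@1, P@1, Q@1, R@1, S@1) gives peak 21: s1:21  s2:10  s3:2  s4:2  s5:0  s6:0.
Shift O→3, P→5, Q→5, S→2.
Schedule M@1, N@1, O@3, P@5, Q@5, R@1, S@2: s1:7  s2:7  s3:7  s4:7  s5:7  s6:0 — peak 7.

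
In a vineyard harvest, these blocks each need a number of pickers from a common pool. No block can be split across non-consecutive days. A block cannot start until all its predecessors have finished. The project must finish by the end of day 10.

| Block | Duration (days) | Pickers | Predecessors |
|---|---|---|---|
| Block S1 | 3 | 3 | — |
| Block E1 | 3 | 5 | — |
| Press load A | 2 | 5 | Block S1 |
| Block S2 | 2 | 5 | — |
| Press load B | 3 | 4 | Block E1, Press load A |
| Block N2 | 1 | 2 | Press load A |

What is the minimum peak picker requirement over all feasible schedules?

Early-start (Block S1@1, Block E1@1, Press load A@4, Block S2@1, Press load B@6, Block N2@6) gives peak 13: d1:13  d2:13  d3:8  d4:5  d5:5  d6:6  d7:4  d8:4  d9:0  d10:0.
Shift Block S2→6, Press load B→8.
Schedule Block S1@1, Block E1@1, Press load A@4, Block S2@6, Press load B@8, Block N2@6: d1:8  d2:8  d3:8  d4:5  d5:5  d6:7  d7:5  d8:4  d9:4  d10:4 — peak 8.

8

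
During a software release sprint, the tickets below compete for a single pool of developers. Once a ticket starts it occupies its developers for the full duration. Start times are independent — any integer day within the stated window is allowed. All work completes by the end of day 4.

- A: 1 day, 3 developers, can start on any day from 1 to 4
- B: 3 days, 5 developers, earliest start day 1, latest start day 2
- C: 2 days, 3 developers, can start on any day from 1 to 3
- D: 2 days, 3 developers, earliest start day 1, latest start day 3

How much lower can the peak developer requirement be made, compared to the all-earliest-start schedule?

Early-start peak: d1:14  d2:11  d3:5  d4:0 ⇒ 14.
Leveled (A@1, B@2, C@1, D@3): d1:6  d2:8  d3:8  d4:8 ⇒ 8.
Reduction 14 − 8 = 6.

6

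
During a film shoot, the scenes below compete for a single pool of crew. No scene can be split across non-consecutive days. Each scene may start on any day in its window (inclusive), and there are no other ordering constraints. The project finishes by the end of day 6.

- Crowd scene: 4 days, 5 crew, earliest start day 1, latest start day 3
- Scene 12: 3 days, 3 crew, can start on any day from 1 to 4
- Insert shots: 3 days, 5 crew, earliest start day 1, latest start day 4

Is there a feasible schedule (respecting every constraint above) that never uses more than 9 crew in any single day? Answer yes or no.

no

The minimum achievable peak is 10; 9 < 10, so no feasible schedule stays within the cap.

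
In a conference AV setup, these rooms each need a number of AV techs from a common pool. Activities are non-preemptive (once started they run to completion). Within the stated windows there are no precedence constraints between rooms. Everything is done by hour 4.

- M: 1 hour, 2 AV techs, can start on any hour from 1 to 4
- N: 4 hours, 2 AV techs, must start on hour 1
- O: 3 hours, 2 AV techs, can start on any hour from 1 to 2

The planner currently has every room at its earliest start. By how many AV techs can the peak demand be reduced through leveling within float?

2

Early-start peak: h1:6  h2:4  h3:4  h4:2 ⇒ 6.
Leveled (M@1, N@1, O@2): h1:4  h2:4  h3:4  h4:4 ⇒ 4.
Reduction 6 − 4 = 2.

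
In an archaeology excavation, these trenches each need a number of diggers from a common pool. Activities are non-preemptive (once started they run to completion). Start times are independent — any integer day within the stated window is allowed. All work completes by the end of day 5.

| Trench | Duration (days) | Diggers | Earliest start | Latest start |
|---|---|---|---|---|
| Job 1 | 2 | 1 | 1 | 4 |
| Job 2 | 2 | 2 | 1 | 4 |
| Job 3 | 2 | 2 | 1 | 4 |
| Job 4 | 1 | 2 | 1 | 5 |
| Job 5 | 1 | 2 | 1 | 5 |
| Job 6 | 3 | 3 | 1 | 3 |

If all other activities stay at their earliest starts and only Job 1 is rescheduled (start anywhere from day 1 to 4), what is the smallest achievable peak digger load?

11

Job 1@1: d1:12  d2:8  d3:3  d4:0  d5:0 → peak 12
Job 1@2: d1:11  d2:8  d3:4  d4:0  d5:0 → peak 11
Job 1@3: d1:11  d2:7  d3:4  d4:1  d5:0 → peak 11
Job 1@4: d1:11  d2:7  d3:3  d4:1  d5:1 → peak 11
Best is Job 1@2, peak 11.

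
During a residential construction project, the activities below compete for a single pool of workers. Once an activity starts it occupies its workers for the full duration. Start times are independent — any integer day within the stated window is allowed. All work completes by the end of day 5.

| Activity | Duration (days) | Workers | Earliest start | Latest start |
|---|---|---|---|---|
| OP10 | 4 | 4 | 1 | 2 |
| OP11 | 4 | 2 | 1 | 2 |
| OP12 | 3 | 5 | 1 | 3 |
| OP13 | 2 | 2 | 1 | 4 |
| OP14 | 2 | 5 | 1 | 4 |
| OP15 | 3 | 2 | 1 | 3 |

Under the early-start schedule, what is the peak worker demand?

20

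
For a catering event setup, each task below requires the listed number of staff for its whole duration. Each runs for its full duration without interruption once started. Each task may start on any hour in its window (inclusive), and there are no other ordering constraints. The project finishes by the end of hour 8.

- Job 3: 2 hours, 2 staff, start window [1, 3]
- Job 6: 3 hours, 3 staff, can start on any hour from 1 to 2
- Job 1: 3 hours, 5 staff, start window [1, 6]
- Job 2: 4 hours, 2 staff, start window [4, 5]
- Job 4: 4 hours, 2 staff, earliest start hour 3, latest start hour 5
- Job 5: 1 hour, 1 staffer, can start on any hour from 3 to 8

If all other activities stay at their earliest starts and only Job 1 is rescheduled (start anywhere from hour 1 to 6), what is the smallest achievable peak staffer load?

9

Job 1@1: h1:10  h2:10  h3:11  h4:4  h5:4  h6:4  h7:2  h8:0 → peak 11
Job 1@2: h1:5  h2:10  h3:11  h4:9  h5:4  h6:4  h7:2  h8:0 → peak 11
Job 1@3: h1:5  h2:5  h3:11  h4:9  h5:9  h6:4  h7:2  h8:0 → peak 11
Job 1@4: h1:5  h2:5  h3:6  h4:9  h5:9  h6:9  h7:2  h8:0 → peak 9
Job 1@5: h1:5  h2:5  h3:6  h4:4  h5:9  h6:9  h7:7  h8:0 → peak 9
Job 1@6: h1:5  h2:5  h3:6  h4:4  h5:4  h6:9  h7:7  h8:5 → peak 9
Best is Job 1@4, peak 9.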